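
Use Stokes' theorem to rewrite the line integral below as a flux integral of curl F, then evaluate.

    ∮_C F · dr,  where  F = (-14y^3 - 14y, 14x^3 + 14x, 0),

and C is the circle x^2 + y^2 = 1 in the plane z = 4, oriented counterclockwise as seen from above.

Let S be the flat disk x^2 + y^2 ≤ 1 in the plane z = 4, with upward unit normal n̂ = ẑ. By Stokes' theorem,

    ∮_C F · dr = ∬_S (∇ × F) · n̂ dS = ∬_D (curl F)_z dA,

where D is the disk x^2 + y^2 ≤ 1.

Compute the curl of F = (-14y^3 - 14y, 14x^3 + 14x, 0):
    (∇ × F)_x = ∂F_z/∂y - ∂F_y/∂z = 0,
    (∇ × F)_y = ∂F_x/∂z - ∂F_z/∂x = 0,
    (∇ × F)_z = ∂F_y/∂x - ∂F_x/∂y = 42x^2 + 42y^2 + 28.

On z = 4, (curl F)_z = 42x^2 + 42y^2 + 28.

Convert to polar (x = r cos θ, y = r sin θ, dA = r dr dθ); the integrand becomes 42r^2 + 28, so

    ∬_D (curl F)_z dA = ∫_0^{2π} ∫_0^{1} (42r^2 + 28) · r dr dθ.

Inner (r from 0 to 1): 49/2.
Outer (θ from 0 to 2π): 49π.

Therefore ∮_C F · dr = 49π.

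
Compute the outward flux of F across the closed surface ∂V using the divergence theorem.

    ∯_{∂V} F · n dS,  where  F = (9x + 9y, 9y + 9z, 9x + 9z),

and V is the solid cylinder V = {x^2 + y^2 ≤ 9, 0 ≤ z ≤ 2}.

By the divergence theorem,

    ∯_{∂V} F · n dS = ∭_V (∇ · F) dV.

Compute the divergence:
    ∇ · F = ∂F_x/∂x + ∂F_y/∂y + ∂F_z/∂z = 9 + 9 + 9 = 27.

In cylindrical coordinates, x = r cos(θ), y = r sin(θ), z = z, dV = r dr dθ dz, with 0 ≤ r ≤ 3, 0 ≤ θ ≤ 2π, 0 ≤ z ≤ 2.

The integrand, after substitution and multiplying by the volume element, becomes (27) · r, so

    ∭_V (∇·F) dV = ∫_0^{2π} ∫_0^{3} ∫_0^{2} (27) · r dz dr dθ.

Inner (z from 0 to 2): 54r.
Middle (r from 0 to 3): 243.
Outer (θ from 0 to 2π): 486π.

Therefore ∯_{∂V} F · n dS = 486π.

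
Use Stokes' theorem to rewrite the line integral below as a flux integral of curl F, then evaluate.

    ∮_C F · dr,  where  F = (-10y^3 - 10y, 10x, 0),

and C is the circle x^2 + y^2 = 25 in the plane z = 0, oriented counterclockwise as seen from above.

Let S be the flat disk x^2 + y^2 ≤ 25 in the plane z = 0, with upward unit normal n̂ = ẑ. By Stokes' theorem,

    ∮_C F · dr = ∬_S (∇ × F) · n̂ dS = ∬_D (curl F)_z dA,

where D is the disk x^2 + y^2 ≤ 25.

Compute the curl of F = (-10y^3 - 10y, 10x, 0):
    (∇ × F)_x = ∂F_z/∂y - ∂F_y/∂z = 0,
    (∇ × F)_y = ∂F_x/∂z - ∂F_z/∂x = 0,
    (∇ × F)_z = ∂F_y/∂x - ∂F_x/∂y = 30y^2 + 20.

On z = 0, (curl F)_z = 30y^2 + 20.

Convert to polar (x = r cos θ, y = r sin θ, dA = r dr dθ); the integrand becomes 30r^2sin(θ)^2 + 20, so

    ∬_D (curl F)_z dA = ∫_0^{2π} ∫_0^{5} (30r^2sin(θ)^2 + 20) · r dr dθ.

Inner (r from 0 to 5): 9375sin(θ)^2/2 + 250.
Outer (θ from 0 to 2π): 10375π/2.

Therefore ∮_C F · dr = 10375π/2.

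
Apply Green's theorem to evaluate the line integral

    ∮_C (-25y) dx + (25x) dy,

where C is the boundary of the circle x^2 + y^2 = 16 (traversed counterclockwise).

Green's theorem converts the closed line integral into a double integral over the enclosed region D:

    ∮_C P dx + Q dy = ∬_D (∂Q/∂x - ∂P/∂y) dA.

Here P = -25y, Q = 25x, so

    ∂Q/∂x = 25,    ∂P/∂y = -25,
    ∂Q/∂x - ∂P/∂y = 50.

D is the region x^2 + y^2 ≤ 16. Evaluating the double integral:

In polar coordinates (x = r cos θ, y = r sin θ, dA = r dr dθ) the integrand becomes 50, so

    ∬_D (50) dA = ∫_0^{2π} ∫_0^{4} (50) · r dr dθ.

Inner (r from 0 to 4): 400.
Outer (θ from 0 to 2π): 800π.

Therefore ∮_C P dx + Q dy = 800π.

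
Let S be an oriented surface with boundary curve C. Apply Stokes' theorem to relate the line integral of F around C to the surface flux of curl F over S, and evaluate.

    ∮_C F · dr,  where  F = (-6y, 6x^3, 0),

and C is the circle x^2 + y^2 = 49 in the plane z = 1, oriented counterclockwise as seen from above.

Let S be the flat disk x^2 + y^2 ≤ 49 in the plane z = 1, with upward unit normal n̂ = ẑ. By Stokes' theorem,

    ∮_C F · dr = ∬_S (∇ × F) · n̂ dS = ∬_D (curl F)_z dA,

where D is the disk x^2 + y^2 ≤ 49.

Compute the curl of F = (-6y, 6x^3, 0):
    (∇ × F)_x = ∂F_z/∂y - ∂F_y/∂z = 0,
    (∇ × F)_y = ∂F_x/∂z - ∂F_z/∂x = 0,
    (∇ × F)_z = ∂F_y/∂x - ∂F_x/∂y = 18x^2 + 6.

On z = 1, (curl F)_z = 18x^2 + 6.

Convert to polar (x = r cos θ, y = r sin θ, dA = r dr dθ); the integrand becomes 18r^2cos(θ)^2 + 6, so

    ∬_D (curl F)_z dA = ∫_0^{2π} ∫_0^{7} (18r^2cos(θ)^2 + 6) · r dr dθ.

Inner (r from 0 to 7): 21609cos(θ)^2/2 + 147.
Outer (θ from 0 to 2π): 22197π/2.

Therefore ∮_C F · dr = 22197π/2.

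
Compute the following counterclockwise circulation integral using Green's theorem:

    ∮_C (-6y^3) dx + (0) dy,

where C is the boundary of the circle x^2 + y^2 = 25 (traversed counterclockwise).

Green's theorem converts the closed line integral into a double integral over the enclosed region D:

    ∮_C P dx + Q dy = ∬_D (∂Q/∂x - ∂P/∂y) dA.

Here P = -6y^3, Q = 0, so

    ∂Q/∂x = 0,    ∂P/∂y = -18y^2,
    ∂Q/∂x - ∂P/∂y = 18y^2.

D is the region x^2 + y^2 ≤ 25. Evaluating the double integral:

In polar coordinates (x = r cos θ, y = r sin θ, dA = r dr dθ) the integrand becomes 18r^2sin(θ)^2, so

    ∬_D (18y^2) dA = ∫_0^{2π} ∫_0^{5} (18r^2sin(θ)^2) · r dr dθ.

Inner (r from 0 to 5): 5625sin(θ)^2/2.
Outer (θ from 0 to 2π): 5625π/2.

Therefore ∮_C P dx + Q dy = 5625π/2.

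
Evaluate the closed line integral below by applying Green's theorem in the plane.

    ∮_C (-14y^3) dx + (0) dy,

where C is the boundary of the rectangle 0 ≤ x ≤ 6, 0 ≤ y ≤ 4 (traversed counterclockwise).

Green's theorem converts the closed line integral into a double integral over the enclosed region D:

    ∮_C P dx + Q dy = ∬_D (∂Q/∂x - ∂P/∂y) dA.

Here P = -14y^3, Q = 0, so

    ∂Q/∂x = 0,    ∂P/∂y = -42y^2,
    ∂Q/∂x - ∂P/∂y = 42y^2.

D is the region 0 ≤ x ≤ 6, 0 ≤ y ≤ 4. Evaluating the double integral:

    ∬_D (42y^2) dA = ∫_0^{6} ∫_0^{4} (42y^2) dy dx.

Inner (y from 0 to 4): 896.
Outer (x from 0 to 6): 5376.

Therefore ∮_C P dx + Q dy = 5376.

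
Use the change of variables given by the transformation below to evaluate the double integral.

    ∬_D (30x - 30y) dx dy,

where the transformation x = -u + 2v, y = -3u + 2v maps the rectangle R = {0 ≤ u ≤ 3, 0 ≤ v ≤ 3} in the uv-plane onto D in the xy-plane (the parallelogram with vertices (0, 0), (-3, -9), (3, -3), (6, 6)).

Compute the Jacobian determinant of (x, y) with respect to (u, v):

    ∂(x,y)/∂(u,v) = | -1  2 | = (-1)(2) - (2)(-3) = 4.
                   | -3  2 |

Its absolute value is |J| = 4 (the area scaling factor).

Substituting x = -u + 2v, y = -3u + 2v into the integrand,

    30x - 30y → 60u,

so the integral becomes

    ∬_R (60u) · |J| du dv = ∫_0^3 ∫_0^3 (240u) dv du.

Inner (v): 720u.
Outer (u): 3240.

Therefore ∬_D (30x - 30y) dx dy = 3240.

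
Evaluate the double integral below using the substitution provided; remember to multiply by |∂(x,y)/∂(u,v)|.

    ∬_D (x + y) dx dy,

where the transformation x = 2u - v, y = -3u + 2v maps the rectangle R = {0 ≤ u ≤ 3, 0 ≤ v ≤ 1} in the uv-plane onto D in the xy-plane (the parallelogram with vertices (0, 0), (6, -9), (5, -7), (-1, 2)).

Compute the Jacobian determinant of (x, y) with respect to (u, v):

    ∂(x,y)/∂(u,v) = | 2  -1 | = (2)(2) - (-1)(-3) = 1.
                   | -3  2 |

Its absolute value is |J| = 1 (the area scaling factor).

Substituting x = 2u - v, y = -3u + 2v into the integrand,

    x + y → -u + v,

so the integral becomes

    ∬_R (-u + v) · |J| du dv = ∫_0^3 ∫_0^1 (-u + v) dv du.

Inner (v): 1/2 - u.
Outer (u): -3.

Therefore ∬_D (x + y) dx dy = -3.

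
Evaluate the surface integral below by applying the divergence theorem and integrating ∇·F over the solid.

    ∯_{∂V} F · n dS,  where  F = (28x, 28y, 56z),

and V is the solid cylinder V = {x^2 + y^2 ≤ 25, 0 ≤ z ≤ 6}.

By the divergence theorem,

    ∯_{∂V} F · n dS = ∭_V (∇ · F) dV.

Compute the divergence:
    ∇ · F = ∂F_x/∂x + ∂F_y/∂y + ∂F_z/∂z = 28 + 28 + 56 = 112.

In cylindrical coordinates, x = r cos(θ), y = r sin(θ), z = z, dV = r dr dθ dz, with 0 ≤ r ≤ 5, 0 ≤ θ ≤ 2π, 0 ≤ z ≤ 6.

The integrand, after substitution and multiplying by the volume element, becomes (112) · r, so

    ∭_V (∇·F) dV = ∫_0^{2π} ∫_0^{5} ∫_0^{6} (112) · r dz dr dθ.

Inner (z from 0 to 6): 672r.
Middle (r from 0 to 5): 8400.
Outer (θ from 0 to 2π): 16800π.

Therefore ∯_{∂V} F · n dS = 16800π.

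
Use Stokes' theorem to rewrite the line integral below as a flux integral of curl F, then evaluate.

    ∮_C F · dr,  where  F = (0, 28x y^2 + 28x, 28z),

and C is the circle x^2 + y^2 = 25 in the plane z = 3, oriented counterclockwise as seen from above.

Let S be the flat disk x^2 + y^2 ≤ 25 in the plane z = 3, with upward unit normal n̂ = ẑ. By Stokes' theorem,

    ∮_C F · dr = ∬_S (∇ × F) · n̂ dS = ∬_D (curl F)_z dA,

where D is the disk x^2 + y^2 ≤ 25.

Compute the curl of F = (0, 28x y^2 + 28x, 28z):
    (∇ × F)_x = ∂F_z/∂y - ∂F_y/∂z = 0,
    (∇ × F)_y = ∂F_x/∂z - ∂F_z/∂x = 0,
    (∇ × F)_z = ∂F_y/∂x - ∂F_x/∂y = 28y^2 + 28.

On z = 3, (curl F)_z = 28y^2 + 28.

Convert to polar (x = r cos θ, y = r sin θ, dA = r dr dθ); the integrand becomes 28r^2sin(θ)^2 + 28, so

    ∬_D (curl F)_z dA = ∫_0^{2π} ∫_0^{5} (28r^2sin(θ)^2 + 28) · r dr dθ.

Inner (r from 0 to 5): 4375sin(θ)^2 + 350.
Outer (θ from 0 to 2π): 5075π.

Therefore ∮_C F · dr = 5075π.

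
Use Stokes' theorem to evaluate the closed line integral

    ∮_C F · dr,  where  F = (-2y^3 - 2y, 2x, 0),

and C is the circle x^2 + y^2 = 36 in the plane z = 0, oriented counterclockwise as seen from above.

Let S be the flat disk x^2 + y^2 ≤ 36 in the plane z = 0, with upward unit normal n̂ = ẑ. By Stokes' theorem,

    ∮_C F · dr = ∬_S (∇ × F) · n̂ dS = ∬_D (curl F)_z dA,

where D is the disk x^2 + y^2 ≤ 36.

Compute the curl of F = (-2y^3 - 2y, 2x, 0):
    (∇ × F)_x = ∂F_z/∂y - ∂F_y/∂z = 0,
    (∇ × F)_y = ∂F_x/∂z - ∂F_z/∂x = 0,
    (∇ × F)_z = ∂F_y/∂x - ∂F_x/∂y = 6y^2 + 4.

On z = 0, (curl F)_z = 6y^2 + 4.

Convert to polar (x = r cos θ, y = r sin θ, dA = r dr dθ); the integrand becomes 6r^2sin(θ)^2 + 4, so

    ∬_D (curl F)_z dA = ∫_0^{2π} ∫_0^{6} (6r^2sin(θ)^2 + 4) · r dr dθ.

Inner (r from 0 to 6): 1944sin(θ)^2 + 72.
Outer (θ from 0 to 2π): 2088π.

Therefore ∮_C F · dr = 2088π.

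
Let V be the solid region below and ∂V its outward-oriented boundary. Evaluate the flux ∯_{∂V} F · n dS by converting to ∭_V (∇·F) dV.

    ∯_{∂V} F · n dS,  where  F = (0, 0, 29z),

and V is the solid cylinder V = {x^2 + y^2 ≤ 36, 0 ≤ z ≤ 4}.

By the divergence theorem,

    ∯_{∂V} F · n dS = ∭_V (∇ · F) dV.

Compute the divergence:
    ∇ · F = ∂F_x/∂x + ∂F_y/∂y + ∂F_z/∂z = 0 + 0 + 29 = 29.

In cylindrical coordinates, x = r cos(θ), y = r sin(θ), z = z, dV = r dr dθ dz, with 0 ≤ r ≤ 6, 0 ≤ θ ≤ 2π, 0 ≤ z ≤ 4.

The integrand, after substitution and multiplying by the volume element, becomes (29) · r, so

    ∭_V (∇·F) dV = ∫_0^{2π} ∫_0^{6} ∫_0^{4} (29) · r dz dr dθ.

Inner (z from 0 to 4): 116r.
Middle (r from 0 to 6): 2088.
Outer (θ from 0 to 2π): 4176π.

Therefore ∯_{∂V} F · n dS = 4176π.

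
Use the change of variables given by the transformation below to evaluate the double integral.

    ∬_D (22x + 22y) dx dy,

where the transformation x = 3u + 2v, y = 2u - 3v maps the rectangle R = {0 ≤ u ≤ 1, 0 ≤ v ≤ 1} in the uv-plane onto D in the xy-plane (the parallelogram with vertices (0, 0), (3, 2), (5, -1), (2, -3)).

Compute the Jacobian determinant of (x, y) with respect to (u, v):

    ∂(x,y)/∂(u,v) = | 3  2 | = (3)(-3) - (2)(2) = -13.
                   | 2  -3 |

Its absolute value is |J| = 13 (the area scaling factor).

Substituting x = 3u + 2v, y = 2u - 3v into the integrand,

    22x + 22y → 110u - 22v,

so the integral becomes

    ∬_R (110u - 22v) · |J| du dv = ∫_0^1 ∫_0^1 (1430u - 286v) dv du.

Inner (v): 1430u - 143.
Outer (u): 572.

Therefore ∬_D (22x + 22y) dx dy = 572.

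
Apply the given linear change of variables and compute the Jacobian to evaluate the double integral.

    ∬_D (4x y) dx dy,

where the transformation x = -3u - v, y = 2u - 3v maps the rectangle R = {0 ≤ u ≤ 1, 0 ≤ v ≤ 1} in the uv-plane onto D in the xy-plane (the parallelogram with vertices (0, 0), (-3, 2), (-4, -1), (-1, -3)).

Compute the Jacobian determinant of (x, y) with respect to (u, v):

    ∂(x,y)/∂(u,v) = | -3  -1 | = (-3)(-3) - (-1)(2) = 11.
                   | 2  -3 |

Its absolute value is |J| = 11 (the area scaling factor).

Substituting x = -3u - v, y = 2u - 3v into the integrand,

    4x y → -24u^2 + 28u v + 12v^2,

so the integral becomes

    ∬_R (-24u^2 + 28u v + 12v^2) · |J| du dv = ∫_0^1 ∫_0^1 (-264u^2 + 308u v + 132v^2) dv du.

Inner (v): -264u^2 + 154u + 44.
Outer (u): 33.

Therefore ∬_D (4x y) dx dy = 33.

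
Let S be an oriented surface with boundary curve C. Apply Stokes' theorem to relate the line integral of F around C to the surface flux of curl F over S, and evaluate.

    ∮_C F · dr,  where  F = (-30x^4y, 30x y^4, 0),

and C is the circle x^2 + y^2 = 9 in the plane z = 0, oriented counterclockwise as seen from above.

Let S be the flat disk x^2 + y^2 ≤ 9 in the plane z = 0, with upward unit normal n̂ = ẑ. By Stokes' theorem,

    ∮_C F · dr = ∬_S (∇ × F) · n̂ dS = ∬_D (curl F)_z dA,

where D is the disk x^2 + y^2 ≤ 9.

Compute the curl of F = (-30x^4y, 30x y^4, 0):
    (∇ × F)_x = ∂F_z/∂y - ∂F_y/∂z = 0,
    (∇ × F)_y = ∂F_x/∂z - ∂F_z/∂x = 0,
    (∇ × F)_z = ∂F_y/∂x - ∂F_x/∂y = 30x^4 + 30y^4.

On z = 0, (curl F)_z = 30x^4 + 30y^4.

Convert to polar (x = r cos θ, y = r sin θ, dA = r dr dθ); the integrand becomes 30r^4(sin(θ)^4 + cos(θ)^4), so

    ∬_D (curl F)_z dA = ∫_0^{2π} ∫_0^{3} (30r^4(sin(θ)^4 + cos(θ)^4)) · r dr dθ.

Inner (r from 0 to 3): 3645sin(θ)^4 + 3645cos(θ)^4.
Outer (θ from 0 to 2π): 10935π/2.

Therefore ∮_C F · dr = 10935π/2.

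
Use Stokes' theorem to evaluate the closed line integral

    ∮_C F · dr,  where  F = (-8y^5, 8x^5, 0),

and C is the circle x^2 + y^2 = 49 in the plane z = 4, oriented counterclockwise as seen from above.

Let S be the flat disk x^2 + y^2 ≤ 49 in the plane z = 4, with upward unit normal n̂ = ẑ. By Stokes' theorem,

    ∮_C F · dr = ∬_S (∇ × F) · n̂ dS = ∬_D (curl F)_z dA,

where D is the disk x^2 + y^2 ≤ 49.

Compute the curl of F = (-8y^5, 8x^5, 0):
    (∇ × F)_x = ∂F_z/∂y - ∂F_y/∂z = 0,
    (∇ × F)_y = ∂F_x/∂z - ∂F_z/∂x = 0,
    (∇ × F)_z = ∂F_y/∂x - ∂F_x/∂y = 40x^4 + 40y^4.

On z = 4, (curl F)_z = 40x^4 + 40y^4.

Convert to polar (x = r cos θ, y = r sin θ, dA = r dr dθ); the integrand becomes 40r^4(sin(θ)^4 + cos(θ)^4), so

    ∬_D (curl F)_z dA = ∫_0^{2π} ∫_0^{7} (40r^4(sin(θ)^4 + cos(θ)^4)) · r dr dθ.

Inner (r from 0 to 7): 2352980sin(θ)^4/3 + 2352980cos(θ)^4/3.
Outer (θ from 0 to 2π): 1176490π.

Therefore ∮_C F · dr = 1176490π.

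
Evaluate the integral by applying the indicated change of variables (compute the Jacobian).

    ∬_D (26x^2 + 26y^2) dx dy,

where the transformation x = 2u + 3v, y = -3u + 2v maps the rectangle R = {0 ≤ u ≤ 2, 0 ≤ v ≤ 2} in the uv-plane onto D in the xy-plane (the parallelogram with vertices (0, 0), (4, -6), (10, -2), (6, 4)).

Compute the Jacobian determinant of (x, y) with respect to (u, v):

    ∂(x,y)/∂(u,v) = | 2  3 | = (2)(2) - (3)(-3) = 13.
                   | -3  2 |

Its absolute value is |J| = 13 (the area scaling factor).

Substituting x = 2u + 3v, y = -3u + 2v into the integrand,

    26x^2 + 26y^2 → 338u^2 + 338v^2,

so the integral becomes

    ∬_R (338u^2 + 338v^2) · |J| du dv = ∫_0^2 ∫_0^2 (4394u^2 + 4394v^2) dv du.

Inner (v): 8788u^2 + 35152/3.
Outer (u): 140608/3.

Therefore ∬_D (26x^2 + 26y^2) dx dy = 140608/3.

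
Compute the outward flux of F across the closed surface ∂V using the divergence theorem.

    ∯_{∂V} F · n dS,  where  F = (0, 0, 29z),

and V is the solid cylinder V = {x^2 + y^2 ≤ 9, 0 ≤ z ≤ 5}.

By the divergence theorem,

    ∯_{∂V} F · n dS = ∭_V (∇ · F) dV.

Compute the divergence:
    ∇ · F = ∂F_x/∂x + ∂F_y/∂y + ∂F_z/∂z = 0 + 0 + 29 = 29.

In cylindrical coordinates, x = r cos(θ), y = r sin(θ), z = z, dV = r dr dθ dz, with 0 ≤ r ≤ 3, 0 ≤ θ ≤ 2π, 0 ≤ z ≤ 5.

The integrand, after substitution and multiplying by the volume element, becomes (29) · r, so

    ∭_V (∇·F) dV = ∫_0^{2π} ∫_0^{3} ∫_0^{5} (29) · r dz dr dθ.

Inner (z from 0 to 5): 145r.
Middle (r from 0 to 3): 1305/2.
Outer (θ from 0 to 2π): 1305π.

Therefore ∯_{∂V} F · n dS = 1305π.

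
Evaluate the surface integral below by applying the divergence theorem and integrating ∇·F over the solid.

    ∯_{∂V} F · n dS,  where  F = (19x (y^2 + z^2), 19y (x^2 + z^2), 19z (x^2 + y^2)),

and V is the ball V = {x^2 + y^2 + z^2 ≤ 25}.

By the divergence theorem,

    ∯_{∂V} F · n dS = ∭_V (∇ · F) dV.

Compute the divergence:
    ∇ · F = ∂F_x/∂x + ∂F_y/∂y + ∂F_z/∂z = 19y^2 + 19z^2 + 19x^2 + 19z^2 + 19x^2 + 19y^2 = 38x^2 + 38y^2 + 38z^2.

In spherical coordinates, x = ρ sin(φ) cos(θ), y = ρ sin(φ) sin(θ), z = ρ cos(φ), dV = ρ^2 sin(φ) dρ dφ dθ, with 0 ≤ ρ ≤ 5, 0 ≤ φ ≤ π, 0 ≤ θ ≤ 2π.

The integrand, after substitution and multiplying by the volume element, becomes (38ρ^2) · ρ^2 sin(φ), so

    ∭_V (∇·F) dV = ∫_0^{2π} ∫_0^{π} ∫_0^{5} (38ρ^2) · ρ^2 sin(φ) dρ dφ dθ.

Inner (ρ from 0 to 5): 23750sin(φ).
Middle (φ from 0 to π): 47500.
Outer (θ from 0 to 2π): 95000π.

Therefore ∯_{∂V} F · n dS = 95000π.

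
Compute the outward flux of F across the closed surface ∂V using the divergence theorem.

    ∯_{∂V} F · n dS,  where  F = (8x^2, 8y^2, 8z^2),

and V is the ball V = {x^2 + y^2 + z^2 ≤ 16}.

By the divergence theorem,

    ∯_{∂V} F · n dS = ∭_V (∇ · F) dV.

Compute the divergence:
    ∇ · F = ∂F_x/∂x + ∂F_y/∂y + ∂F_z/∂z = 16x + 16y + 16z.

In spherical coordinates, x = ρ sin(φ) cos(θ), y = ρ sin(φ) sin(θ), z = ρ cos(φ), dV = ρ^2 sin(φ) dρ dφ dθ, with 0 ≤ ρ ≤ 4, 0 ≤ φ ≤ π, 0 ≤ θ ≤ 2π.

The integrand, after substitution and multiplying by the volume element, becomes (16ρ (sqrt(2)sin(φ)sin(θ + π/4) + cos(φ))) · ρ^2 sin(φ), so

    ∭_V (∇·F) dV = ∫_0^{2π} ∫_0^{π} ∫_0^{4} (16ρ (sqrt(2)sin(φ)sin(θ + π/4) + cos(φ))) · ρ^2 sin(φ) dρ dφ dθ.

Inner (ρ from 0 to 4): 1024(sqrt(2)sin(φ)sin(θ + π/4) + cos(φ))sin(φ).
Middle (φ from 0 to π): 512sqrt(2)π sin(θ + π/4).
Outer (θ from 0 to 2π): 0.

Therefore ∯_{∂V} F · n dS = 0.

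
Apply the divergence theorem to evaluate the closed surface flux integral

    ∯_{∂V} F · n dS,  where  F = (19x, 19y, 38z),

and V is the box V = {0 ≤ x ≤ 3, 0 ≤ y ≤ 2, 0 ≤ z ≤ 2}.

By the divergence theorem,

    ∯_{∂V} F · n dS = ∭_V (∇ · F) dV.

Compute the divergence:
    ∇ · F = ∂F_x/∂x + ∂F_y/∂y + ∂F_z/∂z = 19 + 19 + 38 = 76.

V is a rectangular box, so dV = dx dy dz with 0 ≤ x ≤ 3, 0 ≤ y ≤ 2, 0 ≤ z ≤ 2.

Integrate (76) over V as an iterated integral:

    ∭_V (∇·F) dV = ∫_0^{3} ∫_0^{2} ∫_0^{2} (76) dz dy dx.

Inner (z from 0 to 2): 152.
Middle (y from 0 to 2): 304.
Outer (x from 0 to 3): 912.

Therefore ∯_{∂V} F · n dS = 912.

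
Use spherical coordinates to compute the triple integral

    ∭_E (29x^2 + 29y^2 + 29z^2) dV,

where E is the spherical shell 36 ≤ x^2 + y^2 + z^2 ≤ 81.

In spherical coordinates, x = ρ sin(φ) cos(θ), y = ρ sin(φ) sin(θ), z = ρ cos(φ), and dV = ρ^2 sin(φ) dρ dφ dθ.

The integrand becomes 29ρ^2, so

    ∭_E (29x^2 + 29y^2 + 29z^2) dV = ∫_{0}^{2π} ∫_{0}^{π} ∫_{6}^{9} (29ρ^2) · ρ^2 sin(φ) dρ dφ dθ.

Inner (ρ): 1486917sin(φ)/5.
Middle (φ): 2973834/5.
Outer (θ): 5947668π/5.

Therefore the triple integral equals 5947668π/5.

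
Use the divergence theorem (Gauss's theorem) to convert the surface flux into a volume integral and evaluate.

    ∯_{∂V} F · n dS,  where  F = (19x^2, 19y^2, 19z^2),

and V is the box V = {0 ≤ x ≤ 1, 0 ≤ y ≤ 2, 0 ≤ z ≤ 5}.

By the divergence theorem,

    ∯_{∂V} F · n dS = ∭_V (∇ · F) dV.

Compute the divergence:
    ∇ · F = ∂F_x/∂x + ∂F_y/∂y + ∂F_z/∂z = 38x + 38y + 38z.

V is a rectangular box, so dV = dx dy dz with 0 ≤ x ≤ 1, 0 ≤ y ≤ 2, 0 ≤ z ≤ 5.

Integrate (38x + 38y + 38z) over V as an iterated integral:

    ∭_V (∇·F) dV = ∫_0^{1} ∫_0^{2} ∫_0^{5} (38x + 38y + 38z) dz dy dx.

Inner (z from 0 to 5): 190x + 190y + 475.
Middle (y from 0 to 2): 380x + 1330.
Outer (x from 0 to 1): 1520.

Therefore ∯_{∂V} F · n dS = 1520.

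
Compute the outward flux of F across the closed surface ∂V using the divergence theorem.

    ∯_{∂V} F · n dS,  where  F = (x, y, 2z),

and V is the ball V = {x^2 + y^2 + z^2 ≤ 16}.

By the divergence theorem,

    ∯_{∂V} F · n dS = ∭_V (∇ · F) dV.

Compute the divergence:
    ∇ · F = ∂F_x/∂x + ∂F_y/∂y + ∂F_z/∂z = 1 + 1 + 2 = 4.

In spherical coordinates, x = ρ sin(φ) cos(θ), y = ρ sin(φ) sin(θ), z = ρ cos(φ), dV = ρ^2 sin(φ) dρ dφ dθ, with 0 ≤ ρ ≤ 4, 0 ≤ φ ≤ π, 0 ≤ θ ≤ 2π.

The integrand, after substitution and multiplying by the volume element, becomes (4) · ρ^2 sin(φ), so

    ∭_V (∇·F) dV = ∫_0^{2π} ∫_0^{π} ∫_0^{4} (4) · ρ^2 sin(φ) dρ dφ dθ.

Inner (ρ from 0 to 4): 256sin(φ)/3.
Middle (φ from 0 to π): 512/3.
Outer (θ from 0 to 2π): 1024π/3.

Therefore ∯_{∂V} F · n dS = 1024π/3.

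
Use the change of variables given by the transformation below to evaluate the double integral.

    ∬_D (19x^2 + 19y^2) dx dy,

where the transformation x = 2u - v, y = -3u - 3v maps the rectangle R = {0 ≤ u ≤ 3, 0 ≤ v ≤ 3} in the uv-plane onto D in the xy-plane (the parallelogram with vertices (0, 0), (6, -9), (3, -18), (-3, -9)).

Compute the Jacobian determinant of (x, y) with respect to (u, v):

    ∂(x,y)/∂(u,v) = | 2  -1 | = (2)(-3) - (-1)(-3) = -9.
                   | -3  -3 |

Its absolute value is |J| = 9 (the area scaling factor).

Substituting x = 2u - v, y = -3u - 3v into the integrand,

    19x^2 + 19y^2 → 247u^2 + 266u v + 190v^2,

so the integral becomes

    ∬_R (247u^2 + 266u v + 190v^2) · |J| du dv = ∫_0^3 ∫_0^3 (2223u^2 + 2394u v + 1710v^2) dv du.

Inner (v): 6669u^2 + 10773u + 15390.
Outer (u): 309339/2.

Therefore ∬_D (19x^2 + 19y^2) dx dy = 309339/2.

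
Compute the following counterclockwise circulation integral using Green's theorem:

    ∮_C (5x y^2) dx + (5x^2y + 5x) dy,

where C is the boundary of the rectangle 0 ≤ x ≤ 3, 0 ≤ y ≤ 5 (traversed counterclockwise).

Green's theorem converts the closed line integral into a double integral over the enclosed region D:

    ∮_C P dx + Q dy = ∬_D (∂Q/∂x - ∂P/∂y) dA.

Here P = 5x y^2, Q = 5x^2y + 5x, so

    ∂Q/∂x = 10x y + 5,    ∂P/∂y = 10x y,
    ∂Q/∂x - ∂P/∂y = 5.

D is the region 0 ≤ x ≤ 3, 0 ≤ y ≤ 5. Evaluating the double integral:

    ∬_D (5) dA = ∫_0^{3} ∫_0^{5} (5) dy dx.

Inner (y from 0 to 5): 25.
Outer (x from 0 to 3): 75.

Therefore ∮_C P dx + Q dy = 75.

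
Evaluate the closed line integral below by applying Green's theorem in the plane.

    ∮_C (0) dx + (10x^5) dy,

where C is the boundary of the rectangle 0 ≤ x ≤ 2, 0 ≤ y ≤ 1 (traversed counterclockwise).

Green's theorem converts the closed line integral into a double integral over the enclosed region D:

    ∮_C P dx + Q dy = ∬_D (∂Q/∂x - ∂P/∂y) dA.

Here P = 0, Q = 10x^5, so

    ∂Q/∂x = 50x^4,    ∂P/∂y = 0,
    ∂Q/∂x - ∂P/∂y = 50x^4.

D is the region 0 ≤ x ≤ 2, 0 ≤ y ≤ 1. Evaluating the double integral:

    ∬_D (50x^4) dA = ∫_0^{2} ∫_0^{1} (50x^4) dy dx.

Inner (y from 0 to 1): 50x^4.
Outer (x from 0 to 2): 320.

Therefore ∮_C P dx + Q dy = 320.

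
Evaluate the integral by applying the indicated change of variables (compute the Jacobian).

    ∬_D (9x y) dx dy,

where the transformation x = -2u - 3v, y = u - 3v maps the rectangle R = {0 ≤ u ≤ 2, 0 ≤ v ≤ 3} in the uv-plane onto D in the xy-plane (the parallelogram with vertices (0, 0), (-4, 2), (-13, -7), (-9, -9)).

Compute the Jacobian determinant of (x, y) with respect to (u, v):

    ∂(x,y)/∂(u,v) = | -2  -3 | = (-2)(-3) - (-3)(1) = 9.
                   | 1  -3 |

Its absolute value is |J| = 9 (the area scaling factor).

Substituting x = -2u - 3v, y = u - 3v into the integrand,

    9x y → -18u^2 + 27u v + 81v^2,

so the integral becomes

    ∬_R (-18u^2 + 27u v + 81v^2) · |J| du dv = ∫_0^2 ∫_0^3 (-162u^2 + 243u v + 729v^2) dv du.

Inner (v): -486u^2 + 2187u/2 + 6561.
Outer (u): 14013.

Therefore ∬_D (9x y) dx dy = 14013.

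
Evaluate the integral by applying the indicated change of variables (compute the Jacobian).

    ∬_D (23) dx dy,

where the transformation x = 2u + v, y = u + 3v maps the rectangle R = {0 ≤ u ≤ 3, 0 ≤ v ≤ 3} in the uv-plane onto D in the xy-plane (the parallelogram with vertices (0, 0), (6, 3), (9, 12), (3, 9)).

Compute the Jacobian determinant of (x, y) with respect to (u, v):

    ∂(x,y)/∂(u,v) = | 2  1 | = (2)(3) - (1)(1) = 5.
                   | 1  3 |

Its absolute value is |J| = 5 (the area scaling factor).

Substituting x = 2u + v, y = u + 3v into the integrand,

    23 → 23,

so the integral becomes

    ∬_R (23) · |J| du dv = ∫_0^3 ∫_0^3 (115) dv du.

Inner (v): 345.
Outer (u): 1035.

Therefore ∬_D (23) dx dy = 1035.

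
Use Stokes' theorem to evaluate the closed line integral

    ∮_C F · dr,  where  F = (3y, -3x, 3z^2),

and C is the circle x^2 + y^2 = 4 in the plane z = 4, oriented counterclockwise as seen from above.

Let S be the flat disk x^2 + y^2 ≤ 4 in the plane z = 4, with upward unit normal n̂ = ẑ. By Stokes' theorem,

    ∮_C F · dr = ∬_S (∇ × F) · n̂ dS = ∬_D (curl F)_z dA,

where D is the disk x^2 + y^2 ≤ 4.

Compute the curl of F = (3y, -3x, 3z^2):
    (∇ × F)_x = ∂F_z/∂y - ∂F_y/∂z = 0,
    (∇ × F)_y = ∂F_x/∂z - ∂F_z/∂x = 0,
    (∇ × F)_z = ∂F_y/∂x - ∂F_x/∂y = -6.

On z = 4, (curl F)_z = -6.

Convert to polar (x = r cos θ, y = r sin θ, dA = r dr dθ); the integrand becomes -6, so

    ∬_D (curl F)_z dA = ∫_0^{2π} ∫_0^{2} (-6) · r dr dθ.

Inner (r from 0 to 2): -12.
Outer (θ from 0 to 2π): -24π.

Therefore ∮_C F · dr = -24π.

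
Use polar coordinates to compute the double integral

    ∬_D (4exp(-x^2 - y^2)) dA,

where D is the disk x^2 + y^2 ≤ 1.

The region D is 0 ≤ r ≤ 1, 0 ≤ θ ≤ 2π in polar coordinates, where x = r cos(θ), y = r sin(θ), and dA = r dr dθ.

Under the substitution, the integrand becomes 4exp(-r^2), so

    ∬_D (4exp(-x^2 - y^2)) dA = ∫_{0}^{2π} ∫_{0}^{1} (4exp(-r^2)) · r dr dθ.

Inner integral (in r): ∫_{0}^{1} (4exp(-r^2)) · r dr = 2 - 2exp(-1).

Outer integral (in θ): ∫_{0}^{2π} (2 - 2exp(-1)) dθ = -4π exp(-1) + 4π.

Therefore ∬_D (4exp(-x^2 - y^2)) dA = -4π exp(-1) + 4π.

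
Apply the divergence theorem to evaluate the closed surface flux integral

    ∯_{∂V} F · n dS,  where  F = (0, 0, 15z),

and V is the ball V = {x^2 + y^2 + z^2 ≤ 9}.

By the divergence theorem,

    ∯_{∂V} F · n dS = ∭_V (∇ · F) dV.

Compute the divergence:
    ∇ · F = ∂F_x/∂x + ∂F_y/∂y + ∂F_z/∂z = 0 + 0 + 15 = 15.

In spherical coordinates, x = ρ sin(φ) cos(θ), y = ρ sin(φ) sin(θ), z = ρ cos(φ), dV = ρ^2 sin(φ) dρ dφ dθ, with 0 ≤ ρ ≤ 3, 0 ≤ φ ≤ π, 0 ≤ θ ≤ 2π.

The integrand, after substitution and multiplying by the volume element, becomes (15) · ρ^2 sin(φ), so

    ∭_V (∇·F) dV = ∫_0^{2π} ∫_0^{π} ∫_0^{3} (15) · ρ^2 sin(φ) dρ dφ dθ.

Inner (ρ from 0 to 3): 135sin(φ).
Middle (φ from 0 to π): 270.
Outer (θ from 0 to 2π): 540π.

Therefore ∯_{∂V} F · n dS = 540π.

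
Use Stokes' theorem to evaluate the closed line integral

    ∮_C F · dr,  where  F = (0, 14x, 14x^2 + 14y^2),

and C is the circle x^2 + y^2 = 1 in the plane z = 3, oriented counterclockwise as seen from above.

Let S be the flat disk x^2 + y^2 ≤ 1 in the plane z = 3, with upward unit normal n̂ = ẑ. By Stokes' theorem,

    ∮_C F · dr = ∬_S (∇ × F) · n̂ dS = ∬_D (curl F)_z dA,

where D is the disk x^2 + y^2 ≤ 1.

Compute the curl of F = (0, 14x, 14x^2 + 14y^2):
    (∇ × F)_x = ∂F_z/∂y - ∂F_y/∂z = 28y,
    (∇ × F)_y = ∂F_x/∂z - ∂F_z/∂x = -28x,
    (∇ × F)_z = ∂F_y/∂x - ∂F_x/∂y = 14.

On z = 3, (curl F)_z = 14.

Convert to polar (x = r cos θ, y = r sin θ, dA = r dr dθ); the integrand becomes 14, so

    ∬_D (curl F)_z dA = ∫_0^{2π} ∫_0^{1} (14) · r dr dθ.

Inner (r from 0 to 1): 7.
Outer (θ from 0 to 2π): 14π.

Therefore ∮_C F · dr = 14π.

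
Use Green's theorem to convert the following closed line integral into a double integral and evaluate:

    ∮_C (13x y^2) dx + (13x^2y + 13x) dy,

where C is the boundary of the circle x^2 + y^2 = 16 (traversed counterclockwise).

Green's theorem converts the closed line integral into a double integral over the enclosed region D:

    ∮_C P dx + Q dy = ∬_D (∂Q/∂x - ∂P/∂y) dA.

Here P = 13x y^2, Q = 13x^2y + 13x, so

    ∂Q/∂x = 26x y + 13,    ∂P/∂y = 26x y,
    ∂Q/∂x - ∂P/∂y = 13.

D is the region x^2 + y^2 ≤ 16. Evaluating the double integral:

In polar coordinates (x = r cos θ, y = r sin θ, dA = r dr dθ) the integrand becomes 13, so

    ∬_D (13) dA = ∫_0^{2π} ∫_0^{4} (13) · r dr dθ.

Inner (r from 0 to 4): 104.
Outer (θ from 0 to 2π): 208π.

Therefore ∮_C P dx + Q dy = 208π.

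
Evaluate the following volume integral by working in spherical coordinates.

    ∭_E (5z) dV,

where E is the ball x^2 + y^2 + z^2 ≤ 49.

In spherical coordinates, x = ρ sin(φ) cos(θ), y = ρ sin(φ) sin(θ), z = ρ cos(φ), and dV = ρ^2 sin(φ) dρ dφ dθ.

The integrand becomes 5ρ cos(φ), so

    ∭_E (5z) dV = ∫_{0}^{2π} ∫_{0}^{π} ∫_{0}^{7} (5ρ cos(φ)) · ρ^2 sin(φ) dρ dφ dθ.

Inner (ρ): 12005sin(2φ)/8.
Middle (φ): 0.
Outer (θ): 0.

Therefore the triple integral equals 0.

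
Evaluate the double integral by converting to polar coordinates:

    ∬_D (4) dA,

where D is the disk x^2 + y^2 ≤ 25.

The region D is 0 ≤ r ≤ 5, 0 ≤ θ ≤ 2π in polar coordinates, where x = r cos(θ), y = r sin(θ), and dA = r dr dθ.

Under the substitution, the integrand becomes 4, so

    ∬_D (4) dA = ∫_{0}^{2π} ∫_{0}^{5} (4) · r dr dθ.

Inner integral (in r): ∫_{0}^{5} (4) · r dr = 50.

Outer integral (in θ): ∫_{0}^{2π} (50) dθ = 100π.

Therefore ∬_D (4) dA = 100π.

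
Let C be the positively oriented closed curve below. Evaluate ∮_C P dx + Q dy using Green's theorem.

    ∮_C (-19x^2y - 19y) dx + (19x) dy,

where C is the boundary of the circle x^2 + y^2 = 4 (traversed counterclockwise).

Green's theorem converts the closed line integral into a double integral over the enclosed region D:

    ∮_C P dx + Q dy = ∬_D (∂Q/∂x - ∂P/∂y) dA.

Here P = -19x^2y - 19y, Q = 19x, so

    ∂Q/∂x = 19,    ∂P/∂y = -19x^2 - 19,
    ∂Q/∂x - ∂P/∂y = 19x^2 + 38.

D is the region x^2 + y^2 ≤ 4. Evaluating the double integral:

In polar coordinates (x = r cos θ, y = r sin θ, dA = r dr dθ) the integrand becomes 19r^2cos(θ)^2 + 38, so

    ∬_D (19x^2 + 38) dA = ∫_0^{2π} ∫_0^{2} (19r^2cos(θ)^2 + 38) · r dr dθ.

Inner (r from 0 to 2): 76cos(θ)^2 + 76.
Outer (θ from 0 to 2π): 228π.

Therefore ∮_C P dx + Q dy = 228π.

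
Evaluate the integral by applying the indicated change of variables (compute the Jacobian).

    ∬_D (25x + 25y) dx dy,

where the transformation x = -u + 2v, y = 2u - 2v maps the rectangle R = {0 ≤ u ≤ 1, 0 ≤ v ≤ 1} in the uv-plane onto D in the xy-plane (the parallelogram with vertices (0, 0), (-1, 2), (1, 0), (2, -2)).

Compute the Jacobian determinant of (x, y) with respect to (u, v):

    ∂(x,y)/∂(u,v) = | -1  2 | = (-1)(-2) - (2)(2) = -2.
                   | 2  -2 |

Its absolute value is |J| = 2 (the area scaling factor).

Substituting x = -u + 2v, y = 2u - 2v into the integrand,

    25x + 25y → 25u,

so the integral becomes

    ∬_R (25u) · |J| du dv = ∫_0^1 ∫_0^1 (50u) dv du.

Inner (v): 50u.
Outer (u): 25.

Therefore ∬_D (25x + 25y) dx dy = 25.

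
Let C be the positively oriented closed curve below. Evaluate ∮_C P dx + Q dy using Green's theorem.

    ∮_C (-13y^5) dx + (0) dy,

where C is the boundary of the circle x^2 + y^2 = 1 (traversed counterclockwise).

Green's theorem converts the closed line integral into a double integral over the enclosed region D:

    ∮_C P dx + Q dy = ∬_D (∂Q/∂x - ∂P/∂y) dA.

Here P = -13y^5, Q = 0, so

    ∂Q/∂x = 0,    ∂P/∂y = -65y^4,
    ∂Q/∂x - ∂P/∂y = 65y^4.

D is the region x^2 + y^2 ≤ 1. Evaluating the double integral:

In polar coordinates (x = r cos θ, y = r sin θ, dA = r dr dθ) the integrand becomes 65r^4sin(θ)^4, so

    ∬_D (65y^4) dA = ∫_0^{2π} ∫_0^{1} (65r^4sin(θ)^4) · r dr dθ.

Inner (r from 0 to 1): 65sin(θ)^4/6.
Outer (θ from 0 to 2π): 65π/8.

Therefore ∮_C P dx + Q dy = 65π/8.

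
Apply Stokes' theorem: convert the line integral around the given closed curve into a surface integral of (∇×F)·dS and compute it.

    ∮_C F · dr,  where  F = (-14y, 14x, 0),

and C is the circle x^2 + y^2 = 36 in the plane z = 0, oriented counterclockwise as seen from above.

Let S be the flat disk x^2 + y^2 ≤ 36 in the plane z = 0, with upward unit normal n̂ = ẑ. By Stokes' theorem,

    ∮_C F · dr = ∬_S (∇ × F) · n̂ dS = ∬_D (curl F)_z dA,

where D is the disk x^2 + y^2 ≤ 36.

Compute the curl of F = (-14y, 14x, 0):
    (∇ × F)_x = ∂F_z/∂y - ∂F_y/∂z = 0,
    (∇ × F)_y = ∂F_x/∂z - ∂F_z/∂x = 0,
    (∇ × F)_z = ∂F_y/∂x - ∂F_x/∂y = 28.

On z = 0, (curl F)_z = 28.

Convert to polar (x = r cos θ, y = r sin θ, dA = r dr dθ); the integrand becomes 28, so

    ∬_D (curl F)_z dA = ∫_0^{2π} ∫_0^{6} (28) · r dr dθ.

Inner (r from 0 to 6): 504.
Outer (θ from 0 to 2π): 1008π.

Therefore ∮_C F · dr = 1008π.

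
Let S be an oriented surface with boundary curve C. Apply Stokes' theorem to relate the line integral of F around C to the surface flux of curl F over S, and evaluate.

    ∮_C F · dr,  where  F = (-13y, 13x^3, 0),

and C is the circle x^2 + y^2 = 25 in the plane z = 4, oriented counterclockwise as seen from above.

Let S be the flat disk x^2 + y^2 ≤ 25 in the plane z = 4, with upward unit normal n̂ = ẑ. By Stokes' theorem,

    ∮_C F · dr = ∬_S (∇ × F) · n̂ dS = ∬_D (curl F)_z dA,

where D is the disk x^2 + y^2 ≤ 25.

Compute the curl of F = (-13y, 13x^3, 0):
    (∇ × F)_x = ∂F_z/∂y - ∂F_y/∂z = 0,
    (∇ × F)_y = ∂F_x/∂z - ∂F_z/∂x = 0,
    (∇ × F)_z = ∂F_y/∂x - ∂F_x/∂y = 39x^2 + 13.

On z = 4, (curl F)_z = 39x^2 + 13.

Convert to polar (x = r cos θ, y = r sin θ, dA = r dr dθ); the integrand becomes 39r^2cos(θ)^2 + 13, so

    ∬_D (curl F)_z dA = ∫_0^{2π} ∫_0^{5} (39r^2cos(θ)^2 + 13) · r dr dθ.

Inner (r from 0 to 5): 24375cos(θ)^2/4 + 325/2.
Outer (θ from 0 to 2π): 25675π/4.

Therefore ∮_C F · dr = 25675π/4.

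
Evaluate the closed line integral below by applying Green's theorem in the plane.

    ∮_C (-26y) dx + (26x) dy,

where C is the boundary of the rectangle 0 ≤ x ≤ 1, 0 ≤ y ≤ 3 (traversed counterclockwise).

Green's theorem converts the closed line integral into a double integral over the enclosed region D:

    ∮_C P dx + Q dy = ∬_D (∂Q/∂x - ∂P/∂y) dA.

Here P = -26y, Q = 26x, so

    ∂Q/∂x = 26,    ∂P/∂y = -26,
    ∂Q/∂x - ∂P/∂y = 52.

D is the region 0 ≤ x ≤ 1, 0 ≤ y ≤ 3. Evaluating the double integral:

    ∬_D (52) dA = ∫_0^{1} ∫_0^{3} (52) dy dx.

Inner (y from 0 to 3): 156.
Outer (x from 0 to 1): 156.

Therefore ∮_C P dx + Q dy = 156.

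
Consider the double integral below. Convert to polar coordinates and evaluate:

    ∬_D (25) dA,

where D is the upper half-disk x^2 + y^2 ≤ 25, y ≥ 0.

The region D is 0 ≤ r ≤ 5, 0 ≤ θ ≤ π in polar coordinates, where x = r cos(θ), y = r sin(θ), and dA = r dr dθ.

Under the substitution, the integrand becomes 25, so

    ∬_D (25) dA = ∫_{0}^{π} ∫_{0}^{5} (25) · r dr dθ.

Inner integral (in r): ∫_{0}^{5} (25) · r dr = 625/2.

Outer integral (in θ): ∫_{0}^{π} (625/2) dθ = 625π/2.

Therefore ∬_D (25) dA = 625π/2.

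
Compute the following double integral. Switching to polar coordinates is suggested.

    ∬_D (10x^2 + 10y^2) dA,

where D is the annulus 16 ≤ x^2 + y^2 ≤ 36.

The region D is 4 ≤ r ≤ 6, 0 ≤ θ ≤ 2π in polar coordinates, where x = r cos(θ), y = r sin(θ), and dA = r dr dθ.

Under the substitution, the integrand becomes 10r^2, so

    ∬_D (10x^2 + 10y^2) dA = ∫_{0}^{2π} ∫_{4}^{6} (10r^2) · r dr dθ.

Inner integral (in r): ∫_{4}^{6} (10r^2) · r dr = 2600.

Outer integral (in θ): ∫_{0}^{2π} (2600) dθ = 5200π.

Therefore ∬_D (10x^2 + 10y^2) dA = 5200π.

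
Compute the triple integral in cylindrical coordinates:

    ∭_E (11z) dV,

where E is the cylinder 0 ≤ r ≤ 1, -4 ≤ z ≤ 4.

In cylindrical coordinates, x = r cos(θ), y = r sin(θ), z = z, and dV = r dr dθ dz.

The integrand becomes 11z, so

    ∭_E (11z) dV = ∫_{0}^{2π} ∫_{0}^{1} ∫_{-4}^{4} (11z) · r dz dr dθ.

Inner (z): 0.
Middle (r from 0 to 1): 0.
Outer (θ): 0.

Therefore the triple integral equals 0.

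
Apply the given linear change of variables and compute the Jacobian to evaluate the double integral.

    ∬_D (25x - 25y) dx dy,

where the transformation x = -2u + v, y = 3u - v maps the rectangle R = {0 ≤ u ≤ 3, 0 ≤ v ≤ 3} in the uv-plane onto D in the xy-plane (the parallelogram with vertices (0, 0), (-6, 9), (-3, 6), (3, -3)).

Compute the Jacobian determinant of (x, y) with respect to (u, v):

    ∂(x,y)/∂(u,v) = | -2  1 | = (-2)(-1) - (1)(3) = -1.
                   | 3  -1 |

Its absolute value is |J| = 1 (the area scaling factor).

Substituting x = -2u + v, y = 3u - v into the integrand,

    25x - 25y → -125u + 50v,

so the integral becomes

    ∬_R (-125u + 50v) · |J| du dv = ∫_0^3 ∫_0^3 (-125u + 50v) dv du.

Inner (v): 225 - 375u.
Outer (u): -2025/2.

Therefore ∬_D (25x - 25y) dx dy = -2025/2.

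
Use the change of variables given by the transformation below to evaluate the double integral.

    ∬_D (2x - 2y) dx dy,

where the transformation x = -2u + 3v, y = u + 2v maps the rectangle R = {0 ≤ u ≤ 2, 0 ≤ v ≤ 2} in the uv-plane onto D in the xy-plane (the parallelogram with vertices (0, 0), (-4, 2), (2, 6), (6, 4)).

Compute the Jacobian determinant of (x, y) with respect to (u, v):

    ∂(x,y)/∂(u,v) = | -2  3 | = (-2)(2) - (3)(1) = -7.
                   | 1  2 |

Its absolute value is |J| = 7 (the area scaling factor).

Substituting x = -2u + 3v, y = u + 2v into the integrand,

    2x - 2y → -6u + 2v,

so the integral becomes

    ∬_R (-6u + 2v) · |J| du dv = ∫_0^2 ∫_0^2 (-42u + 14v) dv du.

Inner (v): 28 - 84u.
Outer (u): -112.

Therefore ∬_D (2x - 2y) dx dy = -112.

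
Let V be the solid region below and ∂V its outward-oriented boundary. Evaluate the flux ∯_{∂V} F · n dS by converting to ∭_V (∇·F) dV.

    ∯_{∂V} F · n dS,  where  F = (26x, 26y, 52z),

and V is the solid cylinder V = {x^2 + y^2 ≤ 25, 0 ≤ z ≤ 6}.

By the divergence theorem,

    ∯_{∂V} F · n dS = ∭_V (∇ · F) dV.

Compute the divergence:
    ∇ · F = ∂F_x/∂x + ∂F_y/∂y + ∂F_z/∂z = 26 + 26 + 52 = 104.

In cylindrical coordinates, x = r cos(θ), y = r sin(θ), z = z, dV = r dr dθ dz, with 0 ≤ r ≤ 5, 0 ≤ θ ≤ 2π, 0 ≤ z ≤ 6.

The integrand, after substitution and multiplying by the volume element, becomes (104) · r, so

    ∭_V (∇·F) dV = ∫_0^{2π} ∫_0^{5} ∫_0^{6} (104) · r dz dr dθ.

Inner (z from 0 to 6): 624r.
Middle (r from 0 to 5): 7800.
Outer (θ from 0 to 2π): 15600π.

Therefore ∯_{∂V} F · n dS = 15600π.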